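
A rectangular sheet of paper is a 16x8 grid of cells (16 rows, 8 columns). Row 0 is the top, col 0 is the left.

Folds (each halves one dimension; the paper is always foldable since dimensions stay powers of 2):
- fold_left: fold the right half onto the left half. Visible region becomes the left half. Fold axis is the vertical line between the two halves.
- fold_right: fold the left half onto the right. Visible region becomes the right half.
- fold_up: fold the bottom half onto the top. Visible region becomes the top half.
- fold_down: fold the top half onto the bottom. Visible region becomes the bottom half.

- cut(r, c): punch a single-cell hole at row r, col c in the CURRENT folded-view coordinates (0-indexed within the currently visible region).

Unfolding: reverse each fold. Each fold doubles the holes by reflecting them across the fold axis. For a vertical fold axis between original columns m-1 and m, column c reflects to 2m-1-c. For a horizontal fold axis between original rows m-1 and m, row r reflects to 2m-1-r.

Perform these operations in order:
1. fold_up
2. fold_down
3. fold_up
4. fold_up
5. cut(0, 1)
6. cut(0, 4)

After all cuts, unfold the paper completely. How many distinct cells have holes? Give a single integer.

Answer: 32

Derivation:
Op 1 fold_up: fold axis h@8; visible region now rows[0,8) x cols[0,8) = 8x8
Op 2 fold_down: fold axis h@4; visible region now rows[4,8) x cols[0,8) = 4x8
Op 3 fold_up: fold axis h@6; visible region now rows[4,6) x cols[0,8) = 2x8
Op 4 fold_up: fold axis h@5; visible region now rows[4,5) x cols[0,8) = 1x8
Op 5 cut(0, 1): punch at orig (4,1); cuts so far [(4, 1)]; region rows[4,5) x cols[0,8) = 1x8
Op 6 cut(0, 4): punch at orig (4,4); cuts so far [(4, 1), (4, 4)]; region rows[4,5) x cols[0,8) = 1x8
Unfold 1 (reflect across h@5): 4 holes -> [(4, 1), (4, 4), (5, 1), (5, 4)]
Unfold 2 (reflect across h@6): 8 holes -> [(4, 1), (4, 4), (5, 1), (5, 4), (6, 1), (6, 4), (7, 1), (7, 4)]
Unfold 3 (reflect across h@4): 16 holes -> [(0, 1), (0, 4), (1, 1), (1, 4), (2, 1), (2, 4), (3, 1), (3, 4), (4, 1), (4, 4), (5, 1), (5, 4), (6, 1), (6, 4), (7, 1), (7, 4)]
Unfold 4 (reflect across h@8): 32 holes -> [(0, 1), (0, 4), (1, 1), (1, 4), (2, 1), (2, 4), (3, 1), (3, 4), (4, 1), (4, 4), (5, 1), (5, 4), (6, 1), (6, 4), (7, 1), (7, 4), (8, 1), (8, 4), (9, 1), (9, 4), (10, 1), (10, 4), (11, 1), (11, 4), (12, 1), (12, 4), (13, 1), (13, 4), (14, 1), (14, 4), (15, 1), (15, 4)]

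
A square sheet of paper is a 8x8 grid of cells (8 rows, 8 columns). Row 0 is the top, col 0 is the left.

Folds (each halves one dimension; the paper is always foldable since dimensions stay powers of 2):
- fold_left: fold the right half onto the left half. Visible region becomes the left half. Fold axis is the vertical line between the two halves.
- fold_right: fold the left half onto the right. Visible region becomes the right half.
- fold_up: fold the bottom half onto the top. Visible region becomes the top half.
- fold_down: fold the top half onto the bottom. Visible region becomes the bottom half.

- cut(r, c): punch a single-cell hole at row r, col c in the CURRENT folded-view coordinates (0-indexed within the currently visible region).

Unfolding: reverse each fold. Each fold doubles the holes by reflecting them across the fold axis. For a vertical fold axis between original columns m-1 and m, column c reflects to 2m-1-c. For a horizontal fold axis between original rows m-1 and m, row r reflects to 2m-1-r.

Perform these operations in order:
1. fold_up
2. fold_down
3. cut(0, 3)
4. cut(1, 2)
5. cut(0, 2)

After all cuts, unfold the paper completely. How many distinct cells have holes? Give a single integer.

Op 1 fold_up: fold axis h@4; visible region now rows[0,4) x cols[0,8) = 4x8
Op 2 fold_down: fold axis h@2; visible region now rows[2,4) x cols[0,8) = 2x8
Op 3 cut(0, 3): punch at orig (2,3); cuts so far [(2, 3)]; region rows[2,4) x cols[0,8) = 2x8
Op 4 cut(1, 2): punch at orig (3,2); cuts so far [(2, 3), (3, 2)]; region rows[2,4) x cols[0,8) = 2x8
Op 5 cut(0, 2): punch at orig (2,2); cuts so far [(2, 2), (2, 3), (3, 2)]; region rows[2,4) x cols[0,8) = 2x8
Unfold 1 (reflect across h@2): 6 holes -> [(0, 2), (1, 2), (1, 3), (2, 2), (2, 3), (3, 2)]
Unfold 2 (reflect across h@4): 12 holes -> [(0, 2), (1, 2), (1, 3), (2, 2), (2, 3), (3, 2), (4, 2), (5, 2), (5, 3), (6, 2), (6, 3), (7, 2)]

Answer: 12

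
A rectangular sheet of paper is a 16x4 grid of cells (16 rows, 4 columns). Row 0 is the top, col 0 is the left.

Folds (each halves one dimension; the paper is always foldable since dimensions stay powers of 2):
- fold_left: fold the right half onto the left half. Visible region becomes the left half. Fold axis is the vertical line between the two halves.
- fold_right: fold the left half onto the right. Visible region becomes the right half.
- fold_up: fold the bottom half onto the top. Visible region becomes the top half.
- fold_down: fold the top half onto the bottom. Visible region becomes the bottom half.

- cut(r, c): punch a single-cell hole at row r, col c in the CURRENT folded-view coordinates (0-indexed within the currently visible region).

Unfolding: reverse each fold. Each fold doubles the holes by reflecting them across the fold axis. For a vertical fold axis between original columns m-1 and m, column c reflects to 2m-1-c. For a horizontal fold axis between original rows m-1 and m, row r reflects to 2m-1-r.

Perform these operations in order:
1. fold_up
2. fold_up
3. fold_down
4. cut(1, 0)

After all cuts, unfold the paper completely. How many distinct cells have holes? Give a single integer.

Op 1 fold_up: fold axis h@8; visible region now rows[0,8) x cols[0,4) = 8x4
Op 2 fold_up: fold axis h@4; visible region now rows[0,4) x cols[0,4) = 4x4
Op 3 fold_down: fold axis h@2; visible region now rows[2,4) x cols[0,4) = 2x4
Op 4 cut(1, 0): punch at orig (3,0); cuts so far [(3, 0)]; region rows[2,4) x cols[0,4) = 2x4
Unfold 1 (reflect across h@2): 2 holes -> [(0, 0), (3, 0)]
Unfold 2 (reflect across h@4): 4 holes -> [(0, 0), (3, 0), (4, 0), (7, 0)]
Unfold 3 (reflect across h@8): 8 holes -> [(0, 0), (3, 0), (4, 0), (7, 0), (8, 0), (11, 0), (12, 0), (15, 0)]

Answer: 8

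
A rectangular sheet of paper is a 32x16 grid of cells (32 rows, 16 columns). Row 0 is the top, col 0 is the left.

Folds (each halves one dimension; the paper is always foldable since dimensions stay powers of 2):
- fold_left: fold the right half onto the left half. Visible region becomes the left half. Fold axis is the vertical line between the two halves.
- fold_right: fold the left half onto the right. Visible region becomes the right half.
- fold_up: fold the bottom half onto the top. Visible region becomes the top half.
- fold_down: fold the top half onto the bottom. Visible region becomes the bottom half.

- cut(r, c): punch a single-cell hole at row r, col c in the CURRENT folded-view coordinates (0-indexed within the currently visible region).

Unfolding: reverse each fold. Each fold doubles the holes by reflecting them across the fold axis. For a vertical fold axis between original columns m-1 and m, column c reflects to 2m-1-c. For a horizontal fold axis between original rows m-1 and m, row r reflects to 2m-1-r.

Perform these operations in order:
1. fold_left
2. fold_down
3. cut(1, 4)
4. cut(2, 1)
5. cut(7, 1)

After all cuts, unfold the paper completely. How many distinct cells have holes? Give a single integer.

Answer: 12

Derivation:
Op 1 fold_left: fold axis v@8; visible region now rows[0,32) x cols[0,8) = 32x8
Op 2 fold_down: fold axis h@16; visible region now rows[16,32) x cols[0,8) = 16x8
Op 3 cut(1, 4): punch at orig (17,4); cuts so far [(17, 4)]; region rows[16,32) x cols[0,8) = 16x8
Op 4 cut(2, 1): punch at orig (18,1); cuts so far [(17, 4), (18, 1)]; region rows[16,32) x cols[0,8) = 16x8
Op 5 cut(7, 1): punch at orig (23,1); cuts so far [(17, 4), (18, 1), (23, 1)]; region rows[16,32) x cols[0,8) = 16x8
Unfold 1 (reflect across h@16): 6 holes -> [(8, 1), (13, 1), (14, 4), (17, 4), (18, 1), (23, 1)]
Unfold 2 (reflect across v@8): 12 holes -> [(8, 1), (8, 14), (13, 1), (13, 14), (14, 4), (14, 11), (17, 4), (17, 11), (18, 1), (18, 14), (23, 1), (23, 14)]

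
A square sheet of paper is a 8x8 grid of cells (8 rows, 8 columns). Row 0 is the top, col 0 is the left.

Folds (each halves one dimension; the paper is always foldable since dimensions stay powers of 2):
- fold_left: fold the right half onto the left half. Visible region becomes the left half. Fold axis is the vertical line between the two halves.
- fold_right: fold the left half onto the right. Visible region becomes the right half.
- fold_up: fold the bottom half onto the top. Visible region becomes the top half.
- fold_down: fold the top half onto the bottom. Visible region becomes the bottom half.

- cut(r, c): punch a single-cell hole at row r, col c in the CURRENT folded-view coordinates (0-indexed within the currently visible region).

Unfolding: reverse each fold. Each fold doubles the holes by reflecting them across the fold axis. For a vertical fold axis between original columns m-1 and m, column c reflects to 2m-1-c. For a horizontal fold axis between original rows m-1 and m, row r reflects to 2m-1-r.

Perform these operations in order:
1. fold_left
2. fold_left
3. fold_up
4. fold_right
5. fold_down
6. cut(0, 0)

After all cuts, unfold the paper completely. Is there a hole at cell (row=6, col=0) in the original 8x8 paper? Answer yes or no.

Op 1 fold_left: fold axis v@4; visible region now rows[0,8) x cols[0,4) = 8x4
Op 2 fold_left: fold axis v@2; visible region now rows[0,8) x cols[0,2) = 8x2
Op 3 fold_up: fold axis h@4; visible region now rows[0,4) x cols[0,2) = 4x2
Op 4 fold_right: fold axis v@1; visible region now rows[0,4) x cols[1,2) = 4x1
Op 5 fold_down: fold axis h@2; visible region now rows[2,4) x cols[1,2) = 2x1
Op 6 cut(0, 0): punch at orig (2,1); cuts so far [(2, 1)]; region rows[2,4) x cols[1,2) = 2x1
Unfold 1 (reflect across h@2): 2 holes -> [(1, 1), (2, 1)]
Unfold 2 (reflect across v@1): 4 holes -> [(1, 0), (1, 1), (2, 0), (2, 1)]
Unfold 3 (reflect across h@4): 8 holes -> [(1, 0), (1, 1), (2, 0), (2, 1), (5, 0), (5, 1), (6, 0), (6, 1)]
Unfold 4 (reflect across v@2): 16 holes -> [(1, 0), (1, 1), (1, 2), (1, 3), (2, 0), (2, 1), (2, 2), (2, 3), (5, 0), (5, 1), (5, 2), (5, 3), (6, 0), (6, 1), (6, 2), (6, 3)]
Unfold 5 (reflect across v@4): 32 holes -> [(1, 0), (1, 1), (1, 2), (1, 3), (1, 4), (1, 5), (1, 6), (1, 7), (2, 0), (2, 1), (2, 2), (2, 3), (2, 4), (2, 5), (2, 6), (2, 7), (5, 0), (5, 1), (5, 2), (5, 3), (5, 4), (5, 5), (5, 6), (5, 7), (6, 0), (6, 1), (6, 2), (6, 3), (6, 4), (6, 5), (6, 6), (6, 7)]
Holes: [(1, 0), (1, 1), (1, 2), (1, 3), (1, 4), (1, 5), (1, 6), (1, 7), (2, 0), (2, 1), (2, 2), (2, 3), (2, 4), (2, 5), (2, 6), (2, 7), (5, 0), (5, 1), (5, 2), (5, 3), (5, 4), (5, 5), (5, 6), (5, 7), (6, 0), (6, 1), (6, 2), (6, 3), (6, 4), (6, 5), (6, 6), (6, 7)]

Answer: yes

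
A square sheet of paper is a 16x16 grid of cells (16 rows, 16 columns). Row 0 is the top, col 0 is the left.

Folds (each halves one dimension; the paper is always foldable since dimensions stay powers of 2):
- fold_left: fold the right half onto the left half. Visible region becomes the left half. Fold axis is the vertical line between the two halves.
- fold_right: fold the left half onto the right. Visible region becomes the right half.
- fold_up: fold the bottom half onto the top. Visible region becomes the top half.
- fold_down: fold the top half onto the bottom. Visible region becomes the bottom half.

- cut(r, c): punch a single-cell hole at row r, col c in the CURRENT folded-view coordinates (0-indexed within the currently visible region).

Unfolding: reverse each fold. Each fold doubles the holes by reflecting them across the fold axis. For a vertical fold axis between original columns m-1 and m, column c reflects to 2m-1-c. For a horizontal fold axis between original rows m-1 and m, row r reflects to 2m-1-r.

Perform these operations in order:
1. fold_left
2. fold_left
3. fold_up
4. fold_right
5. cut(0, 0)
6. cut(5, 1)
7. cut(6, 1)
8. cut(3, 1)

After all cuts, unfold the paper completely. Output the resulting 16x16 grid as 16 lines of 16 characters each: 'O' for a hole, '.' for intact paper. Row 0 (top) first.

Op 1 fold_left: fold axis v@8; visible region now rows[0,16) x cols[0,8) = 16x8
Op 2 fold_left: fold axis v@4; visible region now rows[0,16) x cols[0,4) = 16x4
Op 3 fold_up: fold axis h@8; visible region now rows[0,8) x cols[0,4) = 8x4
Op 4 fold_right: fold axis v@2; visible region now rows[0,8) x cols[2,4) = 8x2
Op 5 cut(0, 0): punch at orig (0,2); cuts so far [(0, 2)]; region rows[0,8) x cols[2,4) = 8x2
Op 6 cut(5, 1): punch at orig (5,3); cuts so far [(0, 2), (5, 3)]; region rows[0,8) x cols[2,4) = 8x2
Op 7 cut(6, 1): punch at orig (6,3); cuts so far [(0, 2), (5, 3), (6, 3)]; region rows[0,8) x cols[2,4) = 8x2
Op 8 cut(3, 1): punch at orig (3,3); cuts so far [(0, 2), (3, 3), (5, 3), (6, 3)]; region rows[0,8) x cols[2,4) = 8x2
Unfold 1 (reflect across v@2): 8 holes -> [(0, 1), (0, 2), (3, 0), (3, 3), (5, 0), (5, 3), (6, 0), (6, 3)]
Unfold 2 (reflect across h@8): 16 holes -> [(0, 1), (0, 2), (3, 0), (3, 3), (5, 0), (5, 3), (6, 0), (6, 3), (9, 0), (9, 3), (10, 0), (10, 3), (12, 0), (12, 3), (15, 1), (15, 2)]
Unfold 3 (reflect across v@4): 32 holes -> [(0, 1), (0, 2), (0, 5), (0, 6), (3, 0), (3, 3), (3, 4), (3, 7), (5, 0), (5, 3), (5, 4), (5, 7), (6, 0), (6, 3), (6, 4), (6, 7), (9, 0), (9, 3), (9, 4), (9, 7), (10, 0), (10, 3), (10, 4), (10, 7), (12, 0), (12, 3), (12, 4), (12, 7), (15, 1), (15, 2), (15, 5), (15, 6)]
Unfold 4 (reflect across v@8): 64 holes -> [(0, 1), (0, 2), (0, 5), (0, 6), (0, 9), (0, 10), (0, 13), (0, 14), (3, 0), (3, 3), (3, 4), (3, 7), (3, 8), (3, 11), (3, 12), (3, 15), (5, 0), (5, 3), (5, 4), (5, 7), (5, 8), (5, 11), (5, 12), (5, 15), (6, 0), (6, 3), (6, 4), (6, 7), (6, 8), (6, 11), (6, 12), (6, 15), (9, 0), (9, 3), (9, 4), (9, 7), (9, 8), (9, 11), (9, 12), (9, 15), (10, 0), (10, 3), (10, 4), (10, 7), (10, 8), (10, 11), (10, 12), (10, 15), (12, 0), (12, 3), (12, 4), (12, 7), (12, 8), (12, 11), (12, 12), (12, 15), (15, 1), (15, 2), (15, 5), (15, 6), (15, 9), (15, 10), (15, 13), (15, 14)]

Answer: .OO..OO..OO..OO.
................
................
O..OO..OO..OO..O
................
O..OO..OO..OO..O
O..OO..OO..OO..O
................
................
O..OO..OO..OO..O
O..OO..OO..OO..O
................
O..OO..OO..OO..O
................
................
.OO..OO..OO..OO.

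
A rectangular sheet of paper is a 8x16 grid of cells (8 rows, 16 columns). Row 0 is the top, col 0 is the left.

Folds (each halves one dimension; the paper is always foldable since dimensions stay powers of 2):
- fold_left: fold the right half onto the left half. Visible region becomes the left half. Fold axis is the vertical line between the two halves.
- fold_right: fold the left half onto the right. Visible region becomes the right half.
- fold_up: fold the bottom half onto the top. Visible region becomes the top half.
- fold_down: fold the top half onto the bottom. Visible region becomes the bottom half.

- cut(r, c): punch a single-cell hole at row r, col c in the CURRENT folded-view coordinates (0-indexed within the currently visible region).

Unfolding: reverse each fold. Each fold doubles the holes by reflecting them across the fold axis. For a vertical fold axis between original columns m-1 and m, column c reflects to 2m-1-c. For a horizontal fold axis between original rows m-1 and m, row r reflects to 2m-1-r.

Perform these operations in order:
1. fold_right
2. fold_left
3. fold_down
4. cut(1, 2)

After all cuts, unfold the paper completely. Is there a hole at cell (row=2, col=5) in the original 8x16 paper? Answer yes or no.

Op 1 fold_right: fold axis v@8; visible region now rows[0,8) x cols[8,16) = 8x8
Op 2 fold_left: fold axis v@12; visible region now rows[0,8) x cols[8,12) = 8x4
Op 3 fold_down: fold axis h@4; visible region now rows[4,8) x cols[8,12) = 4x4
Op 4 cut(1, 2): punch at orig (5,10); cuts so far [(5, 10)]; region rows[4,8) x cols[8,12) = 4x4
Unfold 1 (reflect across h@4): 2 holes -> [(2, 10), (5, 10)]
Unfold 2 (reflect across v@12): 4 holes -> [(2, 10), (2, 13), (5, 10), (5, 13)]
Unfold 3 (reflect across v@8): 8 holes -> [(2, 2), (2, 5), (2, 10), (2, 13), (5, 2), (5, 5), (5, 10), (5, 13)]
Holes: [(2, 2), (2, 5), (2, 10), (2, 13), (5, 2), (5, 5), (5, 10), (5, 13)]

Answer: yes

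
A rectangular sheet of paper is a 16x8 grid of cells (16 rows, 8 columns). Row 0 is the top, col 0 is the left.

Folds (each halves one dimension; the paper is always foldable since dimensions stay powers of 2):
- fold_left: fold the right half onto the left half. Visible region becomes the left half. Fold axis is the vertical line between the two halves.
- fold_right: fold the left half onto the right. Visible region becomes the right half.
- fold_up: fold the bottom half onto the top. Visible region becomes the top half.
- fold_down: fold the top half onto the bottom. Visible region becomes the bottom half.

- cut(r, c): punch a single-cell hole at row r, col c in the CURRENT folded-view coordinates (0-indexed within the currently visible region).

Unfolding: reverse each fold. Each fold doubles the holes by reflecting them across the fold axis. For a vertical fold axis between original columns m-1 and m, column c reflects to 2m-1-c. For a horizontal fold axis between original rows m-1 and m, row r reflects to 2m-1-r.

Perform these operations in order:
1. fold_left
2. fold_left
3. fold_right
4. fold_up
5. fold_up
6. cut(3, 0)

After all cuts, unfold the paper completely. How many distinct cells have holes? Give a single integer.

Op 1 fold_left: fold axis v@4; visible region now rows[0,16) x cols[0,4) = 16x4
Op 2 fold_left: fold axis v@2; visible region now rows[0,16) x cols[0,2) = 16x2
Op 3 fold_right: fold axis v@1; visible region now rows[0,16) x cols[1,2) = 16x1
Op 4 fold_up: fold axis h@8; visible region now rows[0,8) x cols[1,2) = 8x1
Op 5 fold_up: fold axis h@4; visible region now rows[0,4) x cols[1,2) = 4x1
Op 6 cut(3, 0): punch at orig (3,1); cuts so far [(3, 1)]; region rows[0,4) x cols[1,2) = 4x1
Unfold 1 (reflect across h@4): 2 holes -> [(3, 1), (4, 1)]
Unfold 2 (reflect across h@8): 4 holes -> [(3, 1), (4, 1), (11, 1), (12, 1)]
Unfold 3 (reflect across v@1): 8 holes -> [(3, 0), (3, 1), (4, 0), (4, 1), (11, 0), (11, 1), (12, 0), (12, 1)]
Unfold 4 (reflect across v@2): 16 holes -> [(3, 0), (3, 1), (3, 2), (3, 3), (4, 0), (4, 1), (4, 2), (4, 3), (11, 0), (11, 1), (11, 2), (11, 3), (12, 0), (12, 1), (12, 2), (12, 3)]
Unfold 5 (reflect across v@4): 32 holes -> [(3, 0), (3, 1), (3, 2), (3, 3), (3, 4), (3, 5), (3, 6), (3, 7), (4, 0), (4, 1), (4, 2), (4, 3), (4, 4), (4, 5), (4, 6), (4, 7), (11, 0), (11, 1), (11, 2), (11, 3), (11, 4), (11, 5), (11, 6), (11, 7), (12, 0), (12, 1), (12, 2), (12, 3), (12, 4), (12, 5), (12, 6), (12, 7)]

Answer: 32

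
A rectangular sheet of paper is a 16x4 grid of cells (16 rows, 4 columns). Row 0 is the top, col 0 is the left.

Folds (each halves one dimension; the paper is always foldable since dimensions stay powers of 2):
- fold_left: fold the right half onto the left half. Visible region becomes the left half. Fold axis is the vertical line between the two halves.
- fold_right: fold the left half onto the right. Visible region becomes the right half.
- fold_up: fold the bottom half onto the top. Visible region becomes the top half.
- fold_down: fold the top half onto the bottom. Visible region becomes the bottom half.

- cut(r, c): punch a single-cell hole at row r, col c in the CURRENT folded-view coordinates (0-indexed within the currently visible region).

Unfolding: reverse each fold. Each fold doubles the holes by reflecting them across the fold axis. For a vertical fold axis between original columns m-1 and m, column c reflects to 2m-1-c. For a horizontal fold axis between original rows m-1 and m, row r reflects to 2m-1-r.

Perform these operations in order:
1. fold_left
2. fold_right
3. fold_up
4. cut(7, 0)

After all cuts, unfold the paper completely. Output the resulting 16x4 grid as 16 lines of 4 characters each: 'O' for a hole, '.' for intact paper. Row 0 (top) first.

Answer: ....
....
....
....
....
....
....
OOOO
OOOO
....
....
....
....
....
....
....

Derivation:
Op 1 fold_left: fold axis v@2; visible region now rows[0,16) x cols[0,2) = 16x2
Op 2 fold_right: fold axis v@1; visible region now rows[0,16) x cols[1,2) = 16x1
Op 3 fold_up: fold axis h@8; visible region now rows[0,8) x cols[1,2) = 8x1
Op 4 cut(7, 0): punch at orig (7,1); cuts so far [(7, 1)]; region rows[0,8) x cols[1,2) = 8x1
Unfold 1 (reflect across h@8): 2 holes -> [(7, 1), (8, 1)]
Unfold 2 (reflect across v@1): 4 holes -> [(7, 0), (7, 1), (8, 0), (8, 1)]
Unfold 3 (reflect across v@2): 8 holes -> [(7, 0), (7, 1), (7, 2), (7, 3), (8, 0), (8, 1), (8, 2), (8, 3)]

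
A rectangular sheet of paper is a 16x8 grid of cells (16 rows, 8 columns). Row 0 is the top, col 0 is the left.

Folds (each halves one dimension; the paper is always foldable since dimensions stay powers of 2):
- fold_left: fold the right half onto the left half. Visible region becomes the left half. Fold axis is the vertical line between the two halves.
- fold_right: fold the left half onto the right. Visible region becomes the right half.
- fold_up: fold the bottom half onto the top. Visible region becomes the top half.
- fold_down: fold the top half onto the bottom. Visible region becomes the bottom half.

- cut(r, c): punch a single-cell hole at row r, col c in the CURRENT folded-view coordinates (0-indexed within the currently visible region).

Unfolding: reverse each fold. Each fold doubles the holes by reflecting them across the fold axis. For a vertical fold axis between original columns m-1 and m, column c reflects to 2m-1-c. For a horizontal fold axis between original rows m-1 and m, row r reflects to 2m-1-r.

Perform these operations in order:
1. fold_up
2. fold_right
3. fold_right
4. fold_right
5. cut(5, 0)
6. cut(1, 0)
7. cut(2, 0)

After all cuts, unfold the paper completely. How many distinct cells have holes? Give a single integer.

Answer: 48

Derivation:
Op 1 fold_up: fold axis h@8; visible region now rows[0,8) x cols[0,8) = 8x8
Op 2 fold_right: fold axis v@4; visible region now rows[0,8) x cols[4,8) = 8x4
Op 3 fold_right: fold axis v@6; visible region now rows[0,8) x cols[6,8) = 8x2
Op 4 fold_right: fold axis v@7; visible region now rows[0,8) x cols[7,8) = 8x1
Op 5 cut(5, 0): punch at orig (5,7); cuts so far [(5, 7)]; region rows[0,8) x cols[7,8) = 8x1
Op 6 cut(1, 0): punch at orig (1,7); cuts so far [(1, 7), (5, 7)]; region rows[0,8) x cols[7,8) = 8x1
Op 7 cut(2, 0): punch at orig (2,7); cuts so far [(1, 7), (2, 7), (5, 7)]; region rows[0,8) x cols[7,8) = 8x1
Unfold 1 (reflect across v@7): 6 holes -> [(1, 6), (1, 7), (2, 6), (2, 7), (5, 6), (5, 7)]
Unfold 2 (reflect across v@6): 12 holes -> [(1, 4), (1, 5), (1, 6), (1, 7), (2, 4), (2, 5), (2, 6), (2, 7), (5, 4), (5, 5), (5, 6), (5, 7)]
Unfold 3 (reflect across v@4): 24 holes -> [(1, 0), (1, 1), (1, 2), (1, 3), (1, 4), (1, 5), (1, 6), (1, 7), (2, 0), (2, 1), (2, 2), (2, 3), (2, 4), (2, 5), (2, 6), (2, 7), (5, 0), (5, 1), (5, 2), (5, 3), (5, 4), (5, 5), (5, 6), (5, 7)]
Unfold 4 (reflect across h@8): 48 holes -> [(1, 0), (1, 1), (1, 2), (1, 3), (1, 4), (1, 5), (1, 6), (1, 7), (2, 0), (2, 1), (2, 2), (2, 3), (2, 4), (2, 5), (2, 6), (2, 7), (5, 0), (5, 1), (5, 2), (5, 3), (5, 4), (5, 5), (5, 6), (5, 7), (10, 0), (10, 1), (10, 2), (10, 3), (10, 4), (10, 5), (10, 6), (10, 7), (13, 0), (13, 1), (13, 2), (13, 3), (13, 4), (13, 5), (13, 6), (13, 7), (14, 0), (14, 1), (14, 2), (14, 3), (14, 4), (14, 5), (14, 6), (14, 7)]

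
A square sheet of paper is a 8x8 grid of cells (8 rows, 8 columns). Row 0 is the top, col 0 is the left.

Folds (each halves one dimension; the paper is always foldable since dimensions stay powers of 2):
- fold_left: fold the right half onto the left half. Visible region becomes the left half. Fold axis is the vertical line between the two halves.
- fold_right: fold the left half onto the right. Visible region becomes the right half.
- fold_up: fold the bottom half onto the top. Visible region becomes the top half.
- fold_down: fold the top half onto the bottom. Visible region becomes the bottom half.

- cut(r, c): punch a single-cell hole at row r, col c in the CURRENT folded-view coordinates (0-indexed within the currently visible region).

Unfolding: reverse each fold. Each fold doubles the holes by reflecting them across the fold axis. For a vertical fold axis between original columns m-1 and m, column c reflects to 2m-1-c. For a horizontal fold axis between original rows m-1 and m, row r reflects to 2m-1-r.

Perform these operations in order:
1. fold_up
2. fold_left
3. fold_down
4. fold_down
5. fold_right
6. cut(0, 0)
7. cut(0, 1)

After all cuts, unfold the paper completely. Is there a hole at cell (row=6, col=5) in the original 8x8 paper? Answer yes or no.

Answer: yes

Derivation:
Op 1 fold_up: fold axis h@4; visible region now rows[0,4) x cols[0,8) = 4x8
Op 2 fold_left: fold axis v@4; visible region now rows[0,4) x cols[0,4) = 4x4
Op 3 fold_down: fold axis h@2; visible region now rows[2,4) x cols[0,4) = 2x4
Op 4 fold_down: fold axis h@3; visible region now rows[3,4) x cols[0,4) = 1x4
Op 5 fold_right: fold axis v@2; visible region now rows[3,4) x cols[2,4) = 1x2
Op 6 cut(0, 0): punch at orig (3,2); cuts so far [(3, 2)]; region rows[3,4) x cols[2,4) = 1x2
Op 7 cut(0, 1): punch at orig (3,3); cuts so far [(3, 2), (3, 3)]; region rows[3,4) x cols[2,4) = 1x2
Unfold 1 (reflect across v@2): 4 holes -> [(3, 0), (3, 1), (3, 2), (3, 3)]
Unfold 2 (reflect across h@3): 8 holes -> [(2, 0), (2, 1), (2, 2), (2, 3), (3, 0), (3, 1), (3, 2), (3, 3)]
Unfold 3 (reflect across h@2): 16 holes -> [(0, 0), (0, 1), (0, 2), (0, 3), (1, 0), (1, 1), (1, 2), (1, 3), (2, 0), (2, 1), (2, 2), (2, 3), (3, 0), (3, 1), (3, 2), (3, 3)]
Unfold 4 (reflect across v@4): 32 holes -> [(0, 0), (0, 1), (0, 2), (0, 3), (0, 4), (0, 5), (0, 6), (0, 7), (1, 0), (1, 1), (1, 2), (1, 3), (1, 4), (1, 5), (1, 6), (1, 7), (2, 0), (2, 1), (2, 2), (2, 3), (2, 4), (2, 5), (2, 6), (2, 7), (3, 0), (3, 1), (3, 2), (3, 3), (3, 4), (3, 5), (3, 6), (3, 7)]
Unfold 5 (reflect across h@4): 64 holes -> [(0, 0), (0, 1), (0, 2), (0, 3), (0, 4), (0, 5), (0, 6), (0, 7), (1, 0), (1, 1), (1, 2), (1, 3), (1, 4), (1, 5), (1, 6), (1, 7), (2, 0), (2, 1), (2, 2), (2, 3), (2, 4), (2, 5), (2, 6), (2, 7), (3, 0), (3, 1), (3, 2), (3, 3), (3, 4), (3, 5), (3, 6), (3, 7), (4, 0), (4, 1), (4, 2), (4, 3), (4, 4), (4, 5), (4, 6), (4, 7), (5, 0), (5, 1), (5, 2), (5, 3), (5, 4), (5, 5), (5, 6), (5, 7), (6, 0), (6, 1), (6, 2), (6, 3), (6, 4), (6, 5), (6, 6), (6, 7), (7, 0), (7, 1), (7, 2), (7, 3), (7, 4), (7, 5), (7, 6), (7, 7)]
Holes: [(0, 0), (0, 1), (0, 2), (0, 3), (0, 4), (0, 5), (0, 6), (0, 7), (1, 0), (1, 1), (1, 2), (1, 3), (1, 4), (1, 5), (1, 6), (1, 7), (2, 0), (2, 1), (2, 2), (2, 3), (2, 4), (2, 5), (2, 6), (2, 7), (3, 0), (3, 1), (3, 2), (3, 3), (3, 4), (3, 5), (3, 6), (3, 7), (4, 0), (4, 1), (4, 2), (4, 3), (4, 4), (4, 5), (4, 6), (4, 7), (5, 0), (5, 1), (5, 2), (5, 3), (5, 4), (5, 5), (5, 6), (5, 7), (6, 0), (6, 1), (6, 2), (6, 3), (6, 4), (6, 5), (6, 6), (6, 7), (7, 0), (7, 1), (7, 2), (7, 3), (7, 4), (7, 5), (7, 6), (7, 7)]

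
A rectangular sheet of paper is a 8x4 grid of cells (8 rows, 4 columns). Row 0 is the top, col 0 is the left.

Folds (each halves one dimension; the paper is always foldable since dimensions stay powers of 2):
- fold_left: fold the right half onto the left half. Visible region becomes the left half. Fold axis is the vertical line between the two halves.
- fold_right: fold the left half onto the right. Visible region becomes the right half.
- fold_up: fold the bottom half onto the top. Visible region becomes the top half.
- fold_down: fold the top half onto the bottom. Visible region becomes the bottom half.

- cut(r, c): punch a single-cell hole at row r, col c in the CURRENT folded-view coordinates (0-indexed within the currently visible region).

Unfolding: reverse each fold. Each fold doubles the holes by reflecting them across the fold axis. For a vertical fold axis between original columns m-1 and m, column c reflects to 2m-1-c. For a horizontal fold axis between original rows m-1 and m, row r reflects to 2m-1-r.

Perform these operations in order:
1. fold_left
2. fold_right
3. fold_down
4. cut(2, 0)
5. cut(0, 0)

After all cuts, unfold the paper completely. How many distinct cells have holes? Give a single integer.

Op 1 fold_left: fold axis v@2; visible region now rows[0,8) x cols[0,2) = 8x2
Op 2 fold_right: fold axis v@1; visible region now rows[0,8) x cols[1,2) = 8x1
Op 3 fold_down: fold axis h@4; visible region now rows[4,8) x cols[1,2) = 4x1
Op 4 cut(2, 0): punch at orig (6,1); cuts so far [(6, 1)]; region rows[4,8) x cols[1,2) = 4x1
Op 5 cut(0, 0): punch at orig (4,1); cuts so far [(4, 1), (6, 1)]; region rows[4,8) x cols[1,2) = 4x1
Unfold 1 (reflect across h@4): 4 holes -> [(1, 1), (3, 1), (4, 1), (6, 1)]
Unfold 2 (reflect across v@1): 8 holes -> [(1, 0), (1, 1), (3, 0), (3, 1), (4, 0), (4, 1), (6, 0), (6, 1)]
Unfold 3 (reflect across v@2): 16 holes -> [(1, 0), (1, 1), (1, 2), (1, 3), (3, 0), (3, 1), (3, 2), (3, 3), (4, 0), (4, 1), (4, 2), (4, 3), (6, 0), (6, 1), (6, 2), (6, 3)]

Answer: 16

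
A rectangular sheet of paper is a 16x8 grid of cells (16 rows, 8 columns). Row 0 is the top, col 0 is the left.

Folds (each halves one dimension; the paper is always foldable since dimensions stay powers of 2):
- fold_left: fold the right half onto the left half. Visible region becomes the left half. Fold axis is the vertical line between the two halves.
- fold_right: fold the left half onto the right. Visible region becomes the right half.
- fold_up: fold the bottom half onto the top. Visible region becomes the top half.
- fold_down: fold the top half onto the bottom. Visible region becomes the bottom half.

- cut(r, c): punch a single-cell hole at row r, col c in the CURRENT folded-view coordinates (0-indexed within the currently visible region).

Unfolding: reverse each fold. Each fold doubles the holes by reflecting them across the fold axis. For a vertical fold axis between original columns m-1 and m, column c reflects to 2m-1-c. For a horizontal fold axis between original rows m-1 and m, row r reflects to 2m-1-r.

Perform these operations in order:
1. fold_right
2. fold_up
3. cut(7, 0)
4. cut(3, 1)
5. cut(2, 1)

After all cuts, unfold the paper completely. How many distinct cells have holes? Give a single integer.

Op 1 fold_right: fold axis v@4; visible region now rows[0,16) x cols[4,8) = 16x4
Op 2 fold_up: fold axis h@8; visible region now rows[0,8) x cols[4,8) = 8x4
Op 3 cut(7, 0): punch at orig (7,4); cuts so far [(7, 4)]; region rows[0,8) x cols[4,8) = 8x4
Op 4 cut(3, 1): punch at orig (3,5); cuts so far [(3, 5), (7, 4)]; region rows[0,8) x cols[4,8) = 8x4
Op 5 cut(2, 1): punch at orig (2,5); cuts so far [(2, 5), (3, 5), (7, 4)]; region rows[0,8) x cols[4,8) = 8x4
Unfold 1 (reflect across h@8): 6 holes -> [(2, 5), (3, 5), (7, 4), (8, 4), (12, 5), (13, 5)]
Unfold 2 (reflect across v@4): 12 holes -> [(2, 2), (2, 5), (3, 2), (3, 5), (7, 3), (7, 4), (8, 3), (8, 4), (12, 2), (12, 5), (13, 2), (13, 5)]

Answer: 12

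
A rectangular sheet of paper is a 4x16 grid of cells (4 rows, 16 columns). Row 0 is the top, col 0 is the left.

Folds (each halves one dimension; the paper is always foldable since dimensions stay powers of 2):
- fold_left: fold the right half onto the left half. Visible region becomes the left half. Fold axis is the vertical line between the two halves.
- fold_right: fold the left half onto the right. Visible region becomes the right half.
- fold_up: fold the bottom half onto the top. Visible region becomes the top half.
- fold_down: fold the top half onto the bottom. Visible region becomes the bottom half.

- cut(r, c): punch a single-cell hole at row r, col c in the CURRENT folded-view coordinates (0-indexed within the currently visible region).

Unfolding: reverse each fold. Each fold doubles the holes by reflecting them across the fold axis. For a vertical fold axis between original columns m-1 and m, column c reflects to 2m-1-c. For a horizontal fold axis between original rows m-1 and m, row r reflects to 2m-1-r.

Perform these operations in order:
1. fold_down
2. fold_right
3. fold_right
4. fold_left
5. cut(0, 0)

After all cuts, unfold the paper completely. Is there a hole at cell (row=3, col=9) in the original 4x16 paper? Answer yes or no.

Op 1 fold_down: fold axis h@2; visible region now rows[2,4) x cols[0,16) = 2x16
Op 2 fold_right: fold axis v@8; visible region now rows[2,4) x cols[8,16) = 2x8
Op 3 fold_right: fold axis v@12; visible region now rows[2,4) x cols[12,16) = 2x4
Op 4 fold_left: fold axis v@14; visible region now rows[2,4) x cols[12,14) = 2x2
Op 5 cut(0, 0): punch at orig (2,12); cuts so far [(2, 12)]; region rows[2,4) x cols[12,14) = 2x2
Unfold 1 (reflect across v@14): 2 holes -> [(2, 12), (2, 15)]
Unfold 2 (reflect across v@12): 4 holes -> [(2, 8), (2, 11), (2, 12), (2, 15)]
Unfold 3 (reflect across v@8): 8 holes -> [(2, 0), (2, 3), (2, 4), (2, 7), (2, 8), (2, 11), (2, 12), (2, 15)]
Unfold 4 (reflect across h@2): 16 holes -> [(1, 0), (1, 3), (1, 4), (1, 7), (1, 8), (1, 11), (1, 12), (1, 15), (2, 0), (2, 3), (2, 4), (2, 7), (2, 8), (2, 11), (2, 12), (2, 15)]
Holes: [(1, 0), (1, 3), (1, 4), (1, 7), (1, 8), (1, 11), (1, 12), (1, 15), (2, 0), (2, 3), (2, 4), (2, 7), (2, 8), (2, 11), (2, 12), (2, 15)]

Answer: no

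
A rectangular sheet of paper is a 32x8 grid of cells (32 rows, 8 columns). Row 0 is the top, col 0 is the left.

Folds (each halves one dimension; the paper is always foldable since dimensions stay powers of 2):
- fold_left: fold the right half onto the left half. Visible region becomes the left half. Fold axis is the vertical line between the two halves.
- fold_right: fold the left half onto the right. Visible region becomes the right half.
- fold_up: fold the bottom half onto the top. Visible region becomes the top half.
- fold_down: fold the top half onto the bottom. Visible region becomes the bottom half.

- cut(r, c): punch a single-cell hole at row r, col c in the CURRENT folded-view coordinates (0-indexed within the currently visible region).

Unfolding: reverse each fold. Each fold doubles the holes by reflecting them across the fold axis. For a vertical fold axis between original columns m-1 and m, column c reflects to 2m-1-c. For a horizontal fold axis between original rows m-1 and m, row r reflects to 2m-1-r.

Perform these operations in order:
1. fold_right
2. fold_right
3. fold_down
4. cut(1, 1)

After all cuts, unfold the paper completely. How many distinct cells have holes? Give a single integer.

Op 1 fold_right: fold axis v@4; visible region now rows[0,32) x cols[4,8) = 32x4
Op 2 fold_right: fold axis v@6; visible region now rows[0,32) x cols[6,8) = 32x2
Op 3 fold_down: fold axis h@16; visible region now rows[16,32) x cols[6,8) = 16x2
Op 4 cut(1, 1): punch at orig (17,7); cuts so far [(17, 7)]; region rows[16,32) x cols[6,8) = 16x2
Unfold 1 (reflect across h@16): 2 holes -> [(14, 7), (17, 7)]
Unfold 2 (reflect across v@6): 4 holes -> [(14, 4), (14, 7), (17, 4), (17, 7)]
Unfold 3 (reflect across v@4): 8 holes -> [(14, 0), (14, 3), (14, 4), (14, 7), (17, 0), (17, 3), (17, 4), (17, 7)]

Answer: 8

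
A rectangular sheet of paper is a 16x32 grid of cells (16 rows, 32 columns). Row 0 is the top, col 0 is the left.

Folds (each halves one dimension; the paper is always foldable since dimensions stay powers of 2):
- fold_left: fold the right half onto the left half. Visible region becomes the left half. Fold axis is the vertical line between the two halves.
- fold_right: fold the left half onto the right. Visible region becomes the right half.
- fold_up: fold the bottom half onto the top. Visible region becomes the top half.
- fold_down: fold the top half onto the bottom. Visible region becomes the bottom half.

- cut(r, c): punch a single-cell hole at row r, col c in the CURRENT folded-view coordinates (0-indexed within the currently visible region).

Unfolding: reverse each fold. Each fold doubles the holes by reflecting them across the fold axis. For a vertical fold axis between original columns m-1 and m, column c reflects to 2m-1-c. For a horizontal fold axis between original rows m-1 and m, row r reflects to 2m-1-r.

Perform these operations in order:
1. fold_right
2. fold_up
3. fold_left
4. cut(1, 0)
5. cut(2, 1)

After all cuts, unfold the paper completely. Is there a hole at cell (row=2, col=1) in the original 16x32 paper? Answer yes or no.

Op 1 fold_right: fold axis v@16; visible region now rows[0,16) x cols[16,32) = 16x16
Op 2 fold_up: fold axis h@8; visible region now rows[0,8) x cols[16,32) = 8x16
Op 3 fold_left: fold axis v@24; visible region now rows[0,8) x cols[16,24) = 8x8
Op 4 cut(1, 0): punch at orig (1,16); cuts so far [(1, 16)]; region rows[0,8) x cols[16,24) = 8x8
Op 5 cut(2, 1): punch at orig (2,17); cuts so far [(1, 16), (2, 17)]; region rows[0,8) x cols[16,24) = 8x8
Unfold 1 (reflect across v@24): 4 holes -> [(1, 16), (1, 31), (2, 17), (2, 30)]
Unfold 2 (reflect across h@8): 8 holes -> [(1, 16), (1, 31), (2, 17), (2, 30), (13, 17), (13, 30), (14, 16), (14, 31)]
Unfold 3 (reflect across v@16): 16 holes -> [(1, 0), (1, 15), (1, 16), (1, 31), (2, 1), (2, 14), (2, 17), (2, 30), (13, 1), (13, 14), (13, 17), (13, 30), (14, 0), (14, 15), (14, 16), (14, 31)]
Holes: [(1, 0), (1, 15), (1, 16), (1, 31), (2, 1), (2, 14), (2, 17), (2, 30), (13, 1), (13, 14), (13, 17), (13, 30), (14, 0), (14, 15), (14, 16), (14, 31)]

Answer: yes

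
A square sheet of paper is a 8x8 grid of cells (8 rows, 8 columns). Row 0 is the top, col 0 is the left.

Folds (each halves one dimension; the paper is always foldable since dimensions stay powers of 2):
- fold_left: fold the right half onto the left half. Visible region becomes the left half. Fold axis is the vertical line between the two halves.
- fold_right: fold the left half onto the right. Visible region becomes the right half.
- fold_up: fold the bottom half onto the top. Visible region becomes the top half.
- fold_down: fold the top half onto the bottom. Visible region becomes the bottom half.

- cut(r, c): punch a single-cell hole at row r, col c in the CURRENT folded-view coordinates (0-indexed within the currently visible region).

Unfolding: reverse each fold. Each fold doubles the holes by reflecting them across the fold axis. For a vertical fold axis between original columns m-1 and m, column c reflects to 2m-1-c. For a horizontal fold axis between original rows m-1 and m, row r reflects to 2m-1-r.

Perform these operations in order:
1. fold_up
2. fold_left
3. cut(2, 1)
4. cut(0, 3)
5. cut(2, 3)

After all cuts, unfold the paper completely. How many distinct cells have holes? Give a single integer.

Answer: 12

Derivation:
Op 1 fold_up: fold axis h@4; visible region now rows[0,4) x cols[0,8) = 4x8
Op 2 fold_left: fold axis v@4; visible region now rows[0,4) x cols[0,4) = 4x4
Op 3 cut(2, 1): punch at orig (2,1); cuts so far [(2, 1)]; region rows[0,4) x cols[0,4) = 4x4
Op 4 cut(0, 3): punch at orig (0,3); cuts so far [(0, 3), (2, 1)]; region rows[0,4) x cols[0,4) = 4x4
Op 5 cut(2, 3): punch at orig (2,3); cuts so far [(0, 3), (2, 1), (2, 3)]; region rows[0,4) x cols[0,4) = 4x4
Unfold 1 (reflect across v@4): 6 holes -> [(0, 3), (0, 4), (2, 1), (2, 3), (2, 4), (2, 6)]
Unfold 2 (reflect across h@4): 12 holes -> [(0, 3), (0, 4), (2, 1), (2, 3), (2, 4), (2, 6), (5, 1), (5, 3), (5, 4), (5, 6), (7, 3), (7, 4)]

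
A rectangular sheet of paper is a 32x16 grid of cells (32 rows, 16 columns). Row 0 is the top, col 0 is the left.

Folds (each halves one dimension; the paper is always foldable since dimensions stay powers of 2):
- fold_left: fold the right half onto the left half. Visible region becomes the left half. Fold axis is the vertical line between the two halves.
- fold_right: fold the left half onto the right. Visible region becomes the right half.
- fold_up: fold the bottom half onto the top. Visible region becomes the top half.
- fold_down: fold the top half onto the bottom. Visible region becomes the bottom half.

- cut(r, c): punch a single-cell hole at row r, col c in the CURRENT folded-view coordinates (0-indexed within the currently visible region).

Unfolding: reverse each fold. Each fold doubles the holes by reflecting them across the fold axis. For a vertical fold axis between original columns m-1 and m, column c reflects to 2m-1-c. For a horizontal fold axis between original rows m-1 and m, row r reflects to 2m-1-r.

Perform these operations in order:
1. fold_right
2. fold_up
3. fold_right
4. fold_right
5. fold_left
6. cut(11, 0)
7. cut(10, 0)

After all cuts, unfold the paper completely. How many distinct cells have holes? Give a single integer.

Answer: 64

Derivation:
Op 1 fold_right: fold axis v@8; visible region now rows[0,32) x cols[8,16) = 32x8
Op 2 fold_up: fold axis h@16; visible region now rows[0,16) x cols[8,16) = 16x8
Op 3 fold_right: fold axis v@12; visible region now rows[0,16) x cols[12,16) = 16x4
Op 4 fold_right: fold axis v@14; visible region now rows[0,16) x cols[14,16) = 16x2
Op 5 fold_left: fold axis v@15; visible region now rows[0,16) x cols[14,15) = 16x1
Op 6 cut(11, 0): punch at orig (11,14); cuts so far [(11, 14)]; region rows[0,16) x cols[14,15) = 16x1
Op 7 cut(10, 0): punch at orig (10,14); cuts so far [(10, 14), (11, 14)]; region rows[0,16) x cols[14,15) = 16x1
Unfold 1 (reflect across v@15): 4 holes -> [(10, 14), (10, 15), (11, 14), (11, 15)]
Unfold 2 (reflect across v@14): 8 holes -> [(10, 12), (10, 13), (10, 14), (10, 15), (11, 12), (11, 13), (11, 14), (11, 15)]
Unfold 3 (reflect across v@12): 16 holes -> [(10, 8), (10, 9), (10, 10), (10, 11), (10, 12), (10, 13), (10, 14), (10, 15), (11, 8), (11, 9), (11, 10), (11, 11), (11, 12), (11, 13), (11, 14), (11, 15)]
Unfold 4 (reflect across h@16): 32 holes -> [(10, 8), (10, 9), (10, 10), (10, 11), (10, 12), (10, 13), (10, 14), (10, 15), (11, 8), (11, 9), (11, 10), (11, 11), (11, 12), (11, 13), (11, 14), (11, 15), (20, 8), (20, 9), (20, 10), (20, 11), (20, 12), (20, 13), (20, 14), (20, 15), (21, 8), (21, 9), (21, 10), (21, 11), (21, 12), (21, 13), (21, 14), (21, 15)]
Unfold 5 (reflect across v@8): 64 holes -> [(10, 0), (10, 1), (10, 2), (10, 3), (10, 4), (10, 5), (10, 6), (10, 7), (10, 8), (10, 9), (10, 10), (10, 11), (10, 12), (10, 13), (10, 14), (10, 15), (11, 0), (11, 1), (11, 2), (11, 3), (11, 4), (11, 5), (11, 6), (11, 7), (11, 8), (11, 9), (11, 10), (11, 11), (11, 12), (11, 13), (11, 14), (11, 15), (20, 0), (20, 1), (20, 2), (20, 3), (20, 4), (20, 5), (20, 6), (20, 7), (20, 8), (20, 9), (20, 10), (20, 11), (20, 12), (20, 13), (20, 14), (20, 15), (21, 0), (21, 1), (21, 2), (21, 3), (21, 4), (21, 5), (21, 6), (21, 7), (21, 8), (21, 9), (21, 10), (21, 11), (21, 12), (21, 13), (21, 14), (21, 15)]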